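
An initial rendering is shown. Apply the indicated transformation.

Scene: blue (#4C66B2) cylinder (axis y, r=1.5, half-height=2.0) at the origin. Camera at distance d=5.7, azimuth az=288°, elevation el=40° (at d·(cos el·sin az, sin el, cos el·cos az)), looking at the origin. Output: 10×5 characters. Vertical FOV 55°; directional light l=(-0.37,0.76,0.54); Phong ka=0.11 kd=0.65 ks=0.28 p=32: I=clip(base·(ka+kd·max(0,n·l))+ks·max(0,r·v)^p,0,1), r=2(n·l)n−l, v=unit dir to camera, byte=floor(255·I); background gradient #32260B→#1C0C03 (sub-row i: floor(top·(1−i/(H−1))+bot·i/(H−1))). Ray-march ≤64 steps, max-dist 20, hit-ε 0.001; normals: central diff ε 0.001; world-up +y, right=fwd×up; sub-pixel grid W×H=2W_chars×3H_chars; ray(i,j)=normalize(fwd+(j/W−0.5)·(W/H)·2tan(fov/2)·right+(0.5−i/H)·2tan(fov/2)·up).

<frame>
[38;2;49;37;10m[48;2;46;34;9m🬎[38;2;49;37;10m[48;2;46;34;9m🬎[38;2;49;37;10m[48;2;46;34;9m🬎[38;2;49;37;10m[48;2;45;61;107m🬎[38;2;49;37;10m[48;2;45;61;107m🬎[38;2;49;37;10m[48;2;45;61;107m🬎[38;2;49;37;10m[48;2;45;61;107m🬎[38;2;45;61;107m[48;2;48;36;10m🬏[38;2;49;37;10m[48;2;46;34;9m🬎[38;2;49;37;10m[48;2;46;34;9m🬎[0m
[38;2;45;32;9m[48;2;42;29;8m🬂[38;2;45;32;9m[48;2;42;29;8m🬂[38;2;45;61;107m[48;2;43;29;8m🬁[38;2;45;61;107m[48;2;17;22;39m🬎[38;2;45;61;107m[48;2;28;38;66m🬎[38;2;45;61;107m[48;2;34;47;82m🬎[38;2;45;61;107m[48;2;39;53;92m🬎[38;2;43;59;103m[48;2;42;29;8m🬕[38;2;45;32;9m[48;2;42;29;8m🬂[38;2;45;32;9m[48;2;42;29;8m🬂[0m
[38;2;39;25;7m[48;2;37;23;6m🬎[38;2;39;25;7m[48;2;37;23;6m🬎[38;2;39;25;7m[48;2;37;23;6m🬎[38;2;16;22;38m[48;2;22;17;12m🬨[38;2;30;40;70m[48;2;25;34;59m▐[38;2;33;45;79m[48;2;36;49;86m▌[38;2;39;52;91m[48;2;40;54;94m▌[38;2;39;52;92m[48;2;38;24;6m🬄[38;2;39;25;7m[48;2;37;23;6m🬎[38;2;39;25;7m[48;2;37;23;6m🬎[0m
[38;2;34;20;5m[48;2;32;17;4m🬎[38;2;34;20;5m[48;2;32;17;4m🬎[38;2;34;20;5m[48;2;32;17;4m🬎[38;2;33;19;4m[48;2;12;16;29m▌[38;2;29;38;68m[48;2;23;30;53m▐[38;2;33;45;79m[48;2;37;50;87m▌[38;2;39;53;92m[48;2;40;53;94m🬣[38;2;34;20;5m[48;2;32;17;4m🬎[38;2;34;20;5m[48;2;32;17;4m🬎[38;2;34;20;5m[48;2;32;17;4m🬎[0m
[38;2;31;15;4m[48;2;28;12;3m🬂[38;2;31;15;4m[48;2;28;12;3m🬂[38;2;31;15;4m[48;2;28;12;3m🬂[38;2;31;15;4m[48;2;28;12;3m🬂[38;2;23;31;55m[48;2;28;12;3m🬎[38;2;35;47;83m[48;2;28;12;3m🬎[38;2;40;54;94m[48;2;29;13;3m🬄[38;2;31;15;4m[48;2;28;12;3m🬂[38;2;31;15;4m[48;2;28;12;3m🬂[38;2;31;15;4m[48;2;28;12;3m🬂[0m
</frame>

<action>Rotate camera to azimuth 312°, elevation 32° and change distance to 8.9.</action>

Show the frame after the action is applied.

<frame>
[38;2;49;37;10m[48;2;46;34;9m🬎[38;2;49;37;10m[48;2;46;34;9m🬎[38;2;49;37;10m[48;2;46;34;9m🬎[38;2;49;37;10m[48;2;46;34;9m🬎[38;2;49;37;10m[48;2;46;34;9m🬎[38;2;49;37;10m[48;2;46;34;9m🬎[38;2;49;37;10m[48;2;46;34;9m🬎[38;2;49;37;10m[48;2;46;34;9m🬎[38;2;49;37;10m[48;2;46;34;9m🬎[38;2;49;37;10m[48;2;46;34;9m🬎[0m
[38;2;45;32;9m[48;2;42;29;8m🬂[38;2;45;32;9m[48;2;42;29;8m🬂[38;2;45;32;9m[48;2;42;29;8m🬂[38;2;45;32;9m[48;2;42;29;8m🬂[38;2;45;32;9m[48;2;45;61;107m🬂[38;2;45;32;9m[48;2;45;61;107m🬂[38;2;45;61;107m[48;2;43;30;8m🬓[38;2;45;32;9m[48;2;42;29;8m🬂[38;2;45;32;9m[48;2;42;29;8m🬂[38;2;45;32;9m[48;2;42;29;8m🬂[0m
[38;2;39;25;7m[48;2;37;23;6m🬎[38;2;39;25;7m[48;2;37;23;6m🬎[38;2;39;25;7m[48;2;37;23;6m🬎[38;2;39;25;7m[48;2;37;23;6m🬎[38;2;35;47;82m[48;2;25;34;60m▐[38;2;39;53;93m[48;2;40;54;94m▌[38;2;36;48;84m[48;2;38;24;6m▌[38;2;39;25;7m[48;2;37;23;6m🬎[38;2;39;25;7m[48;2;37;23;6m🬎[38;2;39;25;7m[48;2;37;23;6m🬎[0m
[38;2;34;20;5m[48;2;32;17;4m🬎[38;2;34;20;5m[48;2;32;17;4m🬎[38;2;34;20;5m[48;2;32;17;4m🬎[38;2;34;20;5m[48;2;32;17;4m🬎[38;2;28;38;68m[48;2;32;17;4m🬬[38;2;39;53;93m[48;2;40;53;94m▌[38;2;33;44;78m[48;2;33;18;4m🬄[38;2;34;20;5m[48;2;32;17;4m🬎[38;2;34;20;5m[48;2;32;17;4m🬎[38;2;34;20;5m[48;2;32;17;4m🬎[0m
[38;2;31;15;4m[48;2;28;12;3m🬂[38;2;31;15;4m[48;2;28;12;3m🬂[38;2;31;15;4m[48;2;28;12;3m🬂[38;2;31;15;4m[48;2;28;12;3m🬂[38;2;31;15;4m[48;2;28;12;3m🬂[38;2;31;15;4m[48;2;28;12;3m🬂[38;2;31;15;4m[48;2;28;12;3m🬂[38;2;31;15;4m[48;2;28;12;3m🬂[38;2;31;15;4m[48;2;28;12;3m🬂[38;2;31;15;4m[48;2;28;12;3m🬂[0m
</frame>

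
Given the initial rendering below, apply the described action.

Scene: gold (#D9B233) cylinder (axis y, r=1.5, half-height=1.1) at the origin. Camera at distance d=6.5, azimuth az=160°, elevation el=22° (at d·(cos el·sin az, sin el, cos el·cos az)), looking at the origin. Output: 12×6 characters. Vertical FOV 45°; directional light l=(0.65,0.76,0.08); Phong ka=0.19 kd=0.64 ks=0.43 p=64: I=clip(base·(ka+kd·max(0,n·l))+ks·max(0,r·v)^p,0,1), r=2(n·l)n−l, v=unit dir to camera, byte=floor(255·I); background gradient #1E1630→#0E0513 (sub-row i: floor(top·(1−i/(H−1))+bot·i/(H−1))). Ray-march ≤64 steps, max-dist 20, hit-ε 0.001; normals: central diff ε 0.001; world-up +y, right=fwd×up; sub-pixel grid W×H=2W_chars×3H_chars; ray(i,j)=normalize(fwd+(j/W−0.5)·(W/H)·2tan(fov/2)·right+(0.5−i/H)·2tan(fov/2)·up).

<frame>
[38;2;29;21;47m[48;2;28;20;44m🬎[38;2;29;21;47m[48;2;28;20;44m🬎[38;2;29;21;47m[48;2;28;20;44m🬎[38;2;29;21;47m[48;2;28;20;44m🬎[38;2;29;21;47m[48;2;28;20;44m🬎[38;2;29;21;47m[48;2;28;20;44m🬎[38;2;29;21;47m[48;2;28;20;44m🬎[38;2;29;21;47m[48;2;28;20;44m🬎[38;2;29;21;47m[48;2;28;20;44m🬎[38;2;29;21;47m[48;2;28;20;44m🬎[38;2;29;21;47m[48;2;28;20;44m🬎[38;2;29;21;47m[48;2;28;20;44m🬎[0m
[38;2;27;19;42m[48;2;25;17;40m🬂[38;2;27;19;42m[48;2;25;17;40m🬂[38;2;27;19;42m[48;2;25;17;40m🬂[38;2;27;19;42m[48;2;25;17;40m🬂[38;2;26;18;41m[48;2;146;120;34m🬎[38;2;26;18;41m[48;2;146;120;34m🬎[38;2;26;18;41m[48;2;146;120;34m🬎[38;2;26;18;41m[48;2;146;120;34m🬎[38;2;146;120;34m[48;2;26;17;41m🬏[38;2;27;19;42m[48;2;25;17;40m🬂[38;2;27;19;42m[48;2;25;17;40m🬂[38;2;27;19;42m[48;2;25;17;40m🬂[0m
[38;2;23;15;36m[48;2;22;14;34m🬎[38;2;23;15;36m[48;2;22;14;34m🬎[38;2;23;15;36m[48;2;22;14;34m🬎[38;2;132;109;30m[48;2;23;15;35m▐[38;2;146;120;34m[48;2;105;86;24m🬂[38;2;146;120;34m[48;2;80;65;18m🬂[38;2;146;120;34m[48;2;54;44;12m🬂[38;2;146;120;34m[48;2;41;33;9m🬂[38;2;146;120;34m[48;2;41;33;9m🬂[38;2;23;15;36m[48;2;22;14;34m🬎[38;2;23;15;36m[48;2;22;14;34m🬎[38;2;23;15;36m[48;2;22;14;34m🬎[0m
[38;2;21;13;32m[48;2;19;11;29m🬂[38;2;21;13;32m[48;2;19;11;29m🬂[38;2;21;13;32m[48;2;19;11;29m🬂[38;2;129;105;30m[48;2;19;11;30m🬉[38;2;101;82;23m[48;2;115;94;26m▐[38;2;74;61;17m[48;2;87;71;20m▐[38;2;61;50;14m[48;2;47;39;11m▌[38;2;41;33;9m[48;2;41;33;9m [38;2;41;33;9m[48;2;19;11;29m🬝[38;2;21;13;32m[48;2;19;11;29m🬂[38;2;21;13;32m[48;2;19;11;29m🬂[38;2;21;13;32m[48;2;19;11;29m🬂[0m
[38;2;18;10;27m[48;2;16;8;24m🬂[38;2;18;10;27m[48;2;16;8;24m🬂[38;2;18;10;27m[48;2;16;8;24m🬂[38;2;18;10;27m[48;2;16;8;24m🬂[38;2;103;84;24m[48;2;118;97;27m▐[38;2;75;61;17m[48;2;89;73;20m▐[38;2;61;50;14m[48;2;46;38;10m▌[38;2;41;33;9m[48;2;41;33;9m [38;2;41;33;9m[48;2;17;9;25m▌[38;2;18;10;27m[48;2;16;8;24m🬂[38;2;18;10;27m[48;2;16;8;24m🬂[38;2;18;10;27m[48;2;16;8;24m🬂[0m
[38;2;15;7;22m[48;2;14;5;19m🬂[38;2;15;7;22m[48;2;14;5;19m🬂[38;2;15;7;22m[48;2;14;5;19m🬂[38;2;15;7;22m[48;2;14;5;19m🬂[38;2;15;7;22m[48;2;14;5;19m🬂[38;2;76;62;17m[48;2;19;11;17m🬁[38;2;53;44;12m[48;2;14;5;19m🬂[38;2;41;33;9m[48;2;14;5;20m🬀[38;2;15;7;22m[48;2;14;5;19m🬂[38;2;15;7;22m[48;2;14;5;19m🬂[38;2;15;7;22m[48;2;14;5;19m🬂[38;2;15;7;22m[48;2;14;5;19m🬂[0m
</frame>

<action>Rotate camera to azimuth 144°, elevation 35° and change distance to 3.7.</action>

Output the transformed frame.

<frame>
[38;2;29;21;47m[48;2;28;20;44m🬎[38;2;29;21;46m[48;2;146;120;34m🬝[38;2;29;21;47m[48;2;146;120;34m🬆[38;2;30;22;48m[48;2;146;120;34m🬂[38;2;30;22;48m[48;2;146;120;34m🬂[38;2;30;22;48m[48;2;146;120;34m🬂[38;2;30;22;48m[48;2;146;120;34m🬂[38;2;30;22;48m[48;2;146;120;34m🬂[38;2;30;22;48m[48;2;146;120;34m🬂[38;2;30;22;48m[48;2;146;120;34m🬂[38;2;29;21;47m[48;2;146;120;34m🬎[38;2;29;21;47m[48;2;28;20;44m🬎[0m
[38;2;146;120;34m[48;2;26;17;40m▐[38;2;146;120;34m[48;2;146;120;34m [38;2;146;120;34m[48;2;146;120;34m [38;2;146;120;34m[48;2;146;120;34m [38;2;146;120;34m[48;2;146;120;34m [38;2;146;120;34m[48;2;146;120;34m [38;2;146;120;34m[48;2;146;120;34m [38;2;146;120;34m[48;2;146;120;34m [38;2;146;120;34m[48;2;146;120;34m [38;2;146;120;34m[48;2;146;120;34m [38;2;146;120;34m[48;2;146;120;34m [38;2;146;120;34m[48;2;146;120;34m [0m
[38;2;131;107;30m[48;2;22;14;35m🬁[38;2;146;120;34m[48;2;125;102;29m🬂[38;2;146;120;34m[48;2;116;95;27m🬎[38;2;146;120;34m[48;2;110;90;26m🬬[38;2;146;120;34m[48;2;146;120;34m [38;2;146;120;34m[48;2;146;120;34m [38;2;146;120;34m[48;2;146;120;34m [38;2;146;120;34m[48;2;146;120;34m [38;2;146;120;34m[48;2;146;120;34m [38;2;146;120;34m[48;2;50;41;11m🬎[38;2;146;120;34m[48;2;41;33;9m🬆[38;2;146;120;34m[48;2;33;25;19m🬀[0m
[38;2;21;13;32m[48;2;19;11;29m🬂[38;2;127;104;29m[48;2;19;11;29m🬨[38;2;116;95;27m[48;2;121;99;28m▐[38;2;107;88;25m[48;2;112;91;26m▐[38;2;98;80;23m[48;2;102;84;24m▐[38;2;94;77;22m[48;2;89;73;21m▌[38;2;85;69;20m[48;2;80;65;18m▌[38;2;75;61;17m[48;2;69;57;16m▌[38;2;64;52;14m[48;2;58;47;13m▌[38;2;51;42;11m[48;2;43;35;9m▌[38;2;41;33;9m[48;2;41;33;9m [38;2;41;33;9m[48;2;19;11;30m🬀[0m
[38;2;18;10;27m[48;2;16;8;24m🬂[38;2;130;107;30m[48;2;16;8;25m🬁[38;2;120;98;28m[48;2;126;103;29m▐[38;2;110;90;25m[48;2;115;94;26m▐[38;2;99;81;23m[48;2;105;86;24m▐[38;2;95;78;22m[48;2;90;74;21m▌[38;2;85;69;20m[48;2;79;65;18m▌[38;2;73;60;17m[48;2;68;55;15m▌[38;2;61;50;14m[48;2;54;44;12m▌[38;2;47;38;10m[48;2;41;33;9m🬄[38;2;41;33;9m[48;2;16;8;24m🬕[38;2;18;10;27m[48;2;16;8;24m🬂[0m
[38;2;15;7;22m[48;2;14;5;19m🬂[38;2;15;7;22m[48;2;14;5;19m🬂[38;2;126;103;29m[48;2;14;5;19m🬨[38;2;113;93;26m[48;2;118;97;27m▐[38;2;101;83;23m[48;2;107;88;25m▐[38;2;90;74;21m[48;2;96;78;22m▐[38;2;85;69;20m[48;2;79;64;18m▌[38;2;72;59;16m[48;2;65;53;15m▌[38;2;58;47;13m[48;2;49;40;11m▌[38;2;42;34;9m[48;2;41;33;9m🬀[38;2;41;33;9m[48;2;14;5;20m🬀[38;2;15;7;22m[48;2;14;5;19m🬂[0m
</frame>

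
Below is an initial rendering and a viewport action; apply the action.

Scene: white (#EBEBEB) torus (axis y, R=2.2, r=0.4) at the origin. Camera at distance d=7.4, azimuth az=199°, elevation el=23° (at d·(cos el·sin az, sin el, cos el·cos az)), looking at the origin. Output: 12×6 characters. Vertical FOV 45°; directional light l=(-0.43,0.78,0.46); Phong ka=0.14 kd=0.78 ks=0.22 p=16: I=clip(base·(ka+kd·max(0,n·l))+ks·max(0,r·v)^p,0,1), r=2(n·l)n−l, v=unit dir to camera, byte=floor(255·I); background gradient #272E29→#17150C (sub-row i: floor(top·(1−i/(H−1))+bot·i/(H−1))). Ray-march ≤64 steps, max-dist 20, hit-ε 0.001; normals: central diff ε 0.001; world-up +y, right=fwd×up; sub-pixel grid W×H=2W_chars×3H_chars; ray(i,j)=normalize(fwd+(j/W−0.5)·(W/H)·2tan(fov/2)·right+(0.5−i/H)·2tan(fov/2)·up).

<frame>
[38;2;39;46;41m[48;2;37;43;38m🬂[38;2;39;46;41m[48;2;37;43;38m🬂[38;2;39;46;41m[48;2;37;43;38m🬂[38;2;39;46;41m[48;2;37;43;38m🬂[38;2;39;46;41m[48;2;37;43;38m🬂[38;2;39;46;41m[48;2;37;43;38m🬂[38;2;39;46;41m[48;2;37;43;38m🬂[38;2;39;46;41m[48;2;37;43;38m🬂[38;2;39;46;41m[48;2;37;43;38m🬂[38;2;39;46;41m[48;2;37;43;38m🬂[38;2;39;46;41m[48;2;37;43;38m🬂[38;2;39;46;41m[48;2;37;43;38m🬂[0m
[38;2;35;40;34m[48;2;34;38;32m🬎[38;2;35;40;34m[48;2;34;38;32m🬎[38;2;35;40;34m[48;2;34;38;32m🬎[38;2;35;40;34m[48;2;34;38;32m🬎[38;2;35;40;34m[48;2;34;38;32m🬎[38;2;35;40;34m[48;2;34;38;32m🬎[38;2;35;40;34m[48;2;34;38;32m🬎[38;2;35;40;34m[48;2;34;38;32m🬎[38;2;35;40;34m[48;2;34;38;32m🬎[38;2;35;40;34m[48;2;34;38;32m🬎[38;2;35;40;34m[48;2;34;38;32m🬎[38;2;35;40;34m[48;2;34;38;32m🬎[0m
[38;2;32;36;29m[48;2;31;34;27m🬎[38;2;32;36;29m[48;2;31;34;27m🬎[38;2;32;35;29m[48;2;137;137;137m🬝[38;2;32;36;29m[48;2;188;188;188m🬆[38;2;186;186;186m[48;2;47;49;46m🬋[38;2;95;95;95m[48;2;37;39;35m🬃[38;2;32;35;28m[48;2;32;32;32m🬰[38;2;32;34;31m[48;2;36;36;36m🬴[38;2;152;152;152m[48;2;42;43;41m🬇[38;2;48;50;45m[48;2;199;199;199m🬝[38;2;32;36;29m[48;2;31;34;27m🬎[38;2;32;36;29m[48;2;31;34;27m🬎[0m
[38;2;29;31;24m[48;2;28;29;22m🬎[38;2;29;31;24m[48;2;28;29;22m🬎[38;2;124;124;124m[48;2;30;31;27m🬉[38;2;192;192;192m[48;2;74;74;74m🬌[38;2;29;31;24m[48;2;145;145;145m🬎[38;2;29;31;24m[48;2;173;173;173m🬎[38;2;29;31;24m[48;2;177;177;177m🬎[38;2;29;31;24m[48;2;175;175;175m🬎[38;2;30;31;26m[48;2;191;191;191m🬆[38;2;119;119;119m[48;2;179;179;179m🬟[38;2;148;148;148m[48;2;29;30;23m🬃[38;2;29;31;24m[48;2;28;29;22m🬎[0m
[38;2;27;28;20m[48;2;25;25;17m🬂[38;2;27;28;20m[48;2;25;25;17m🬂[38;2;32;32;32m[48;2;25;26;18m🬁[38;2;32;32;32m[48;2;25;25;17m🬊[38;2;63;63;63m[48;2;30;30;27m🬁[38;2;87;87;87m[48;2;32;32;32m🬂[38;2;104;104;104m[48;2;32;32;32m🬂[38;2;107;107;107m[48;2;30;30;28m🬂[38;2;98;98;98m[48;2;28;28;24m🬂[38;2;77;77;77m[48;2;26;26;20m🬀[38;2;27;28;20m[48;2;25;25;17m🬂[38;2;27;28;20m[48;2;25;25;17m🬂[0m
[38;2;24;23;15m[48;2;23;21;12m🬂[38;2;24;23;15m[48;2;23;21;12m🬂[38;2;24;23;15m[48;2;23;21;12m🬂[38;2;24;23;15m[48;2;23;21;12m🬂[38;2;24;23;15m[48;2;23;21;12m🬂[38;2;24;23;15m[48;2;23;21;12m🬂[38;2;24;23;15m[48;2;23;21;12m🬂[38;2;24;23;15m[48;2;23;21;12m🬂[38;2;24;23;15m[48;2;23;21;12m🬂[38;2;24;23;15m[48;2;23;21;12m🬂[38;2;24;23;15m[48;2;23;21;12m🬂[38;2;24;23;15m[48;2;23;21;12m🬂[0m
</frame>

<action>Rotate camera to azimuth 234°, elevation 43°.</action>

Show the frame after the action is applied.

<frame>
[38;2;39;46;41m[48;2;37;43;38m🬂[38;2;39;46;41m[48;2;37;43;38m🬂[38;2;39;46;41m[48;2;37;43;38m🬂[38;2;39;46;41m[48;2;37;43;38m🬂[38;2;39;46;41m[48;2;37;43;38m🬂[38;2;39;46;41m[48;2;37;43;38m🬂[38;2;39;46;41m[48;2;37;43;38m🬂[38;2;39;46;41m[48;2;37;43;38m🬂[38;2;39;46;41m[48;2;37;43;38m🬂[38;2;39;46;41m[48;2;37;43;38m🬂[38;2;39;46;41m[48;2;37;43;38m🬂[38;2;39;46;41m[48;2;37;43;38m🬂[0m
[38;2;35;40;34m[48;2;34;38;32m🬎[38;2;35;40;34m[48;2;34;38;32m🬎[38;2;35;40;34m[48;2;34;38;32m🬎[38;2;35;40;34m[48;2;34;38;32m🬎[38;2;35;40;34m[48;2;175;175;175m🬝[38;2;35;40;34m[48;2;183;183;183m🬎[38;2;35;40;34m[48;2;154;154;154m🬎[38;2;35;40;34m[48;2;165;165;165m🬎[38;2;35;40;34m[48;2;34;38;32m🬎[38;2;35;40;34m[48;2;34;38;32m🬎[38;2;35;40;34m[48;2;34;38;32m🬎[38;2;35;40;34m[48;2;34;38;32m🬎[0m
[38;2;32;36;29m[48;2;31;34;27m🬎[38;2;32;36;29m[48;2;31;34;27m🬎[38;2;32;35;29m[48;2;135;135;135m🬝[38;2;33;37;30m[48;2;193;193;193m🬀[38;2;191;191;191m[48;2;31;34;27m🬆[38;2;125;125;125m[48;2;39;42;37m🬀[38;2;36;36;36m[48;2;31;34;28m🬀[38;2;56;56;56m[48;2;31;34;28m🬁[38;2;140;140;140m[48;2;40;41;39m🬂[38;2;50;52;47m[48;2;185;185;185m🬙[38;2;32;36;29m[48;2;31;34;27m🬎[38;2;32;36;29m[48;2;31;34;27m🬎[0m
[38;2;29;31;24m[48;2;28;29;22m🬎[38;2;29;31;24m[48;2;28;29;22m🬎[38;2;149;149;149m[48;2;29;30;23m▐[38;2;193;193;193m[48;2;29;31;24m🬲[38;2;29;31;24m[48;2;28;29;22m🬎[38;2;29;31;24m[48;2;28;29;22m🬎[38;2;29;31;24m[48;2;28;29;22m🬎[38;2;29;31;24m[48;2;28;29;22m🬎[38;2;29;31;23m[48;2;32;32;32m🬝[38;2;82;82;82m[48;2;186;186;186m🬄[38;2;29;31;24m[48;2;28;29;22m🬎[38;2;29;31;24m[48;2;28;29;22m🬎[0m
[38;2;27;28;20m[48;2;25;25;17m🬂[38;2;27;28;20m[48;2;25;25;17m🬂[38;2;73;73;73m[48;2;27;27;20m🬁[38;2;160;160;160m[48;2;67;67;67m🬊[38;2;27;28;20m[48;2;157;157;157m🬁[38;2;26;27;19m[48;2;167;167;167m🬊[38;2;26;27;19m[48;2;177;177;177m🬎[38;2;27;28;20m[48;2;173;173;173m🬂[38;2;52;52;52m[48;2;190;190;190m🬀[38;2;174;174;174m[48;2;25;25;17m🬝[38;2;27;28;20m[48;2;25;25;17m🬂[38;2;27;28;20m[48;2;25;25;17m🬂[0m
[38;2;24;23;15m[48;2;23;21;12m🬂[38;2;24;23;15m[48;2;23;21;12m🬂[38;2;24;23;15m[48;2;23;21;12m🬂[38;2;24;23;15m[48;2;23;21;12m🬂[38;2;85;85;85m[48;2;25;24;17m🬁[38;2;123;123;123m[48;2;27;26;22m🬂[38;2;146;146;146m[48;2;36;35;30m🬂[38;2;147;147;147m[48;2;25;24;17m🬂[38;2;125;125;125m[48;2;23;21;13m🬀[38;2;24;23;15m[48;2;23;21;12m🬂[38;2;24;23;15m[48;2;23;21;12m🬂[38;2;24;23;15m[48;2;23;21;12m🬂[0m
</frame>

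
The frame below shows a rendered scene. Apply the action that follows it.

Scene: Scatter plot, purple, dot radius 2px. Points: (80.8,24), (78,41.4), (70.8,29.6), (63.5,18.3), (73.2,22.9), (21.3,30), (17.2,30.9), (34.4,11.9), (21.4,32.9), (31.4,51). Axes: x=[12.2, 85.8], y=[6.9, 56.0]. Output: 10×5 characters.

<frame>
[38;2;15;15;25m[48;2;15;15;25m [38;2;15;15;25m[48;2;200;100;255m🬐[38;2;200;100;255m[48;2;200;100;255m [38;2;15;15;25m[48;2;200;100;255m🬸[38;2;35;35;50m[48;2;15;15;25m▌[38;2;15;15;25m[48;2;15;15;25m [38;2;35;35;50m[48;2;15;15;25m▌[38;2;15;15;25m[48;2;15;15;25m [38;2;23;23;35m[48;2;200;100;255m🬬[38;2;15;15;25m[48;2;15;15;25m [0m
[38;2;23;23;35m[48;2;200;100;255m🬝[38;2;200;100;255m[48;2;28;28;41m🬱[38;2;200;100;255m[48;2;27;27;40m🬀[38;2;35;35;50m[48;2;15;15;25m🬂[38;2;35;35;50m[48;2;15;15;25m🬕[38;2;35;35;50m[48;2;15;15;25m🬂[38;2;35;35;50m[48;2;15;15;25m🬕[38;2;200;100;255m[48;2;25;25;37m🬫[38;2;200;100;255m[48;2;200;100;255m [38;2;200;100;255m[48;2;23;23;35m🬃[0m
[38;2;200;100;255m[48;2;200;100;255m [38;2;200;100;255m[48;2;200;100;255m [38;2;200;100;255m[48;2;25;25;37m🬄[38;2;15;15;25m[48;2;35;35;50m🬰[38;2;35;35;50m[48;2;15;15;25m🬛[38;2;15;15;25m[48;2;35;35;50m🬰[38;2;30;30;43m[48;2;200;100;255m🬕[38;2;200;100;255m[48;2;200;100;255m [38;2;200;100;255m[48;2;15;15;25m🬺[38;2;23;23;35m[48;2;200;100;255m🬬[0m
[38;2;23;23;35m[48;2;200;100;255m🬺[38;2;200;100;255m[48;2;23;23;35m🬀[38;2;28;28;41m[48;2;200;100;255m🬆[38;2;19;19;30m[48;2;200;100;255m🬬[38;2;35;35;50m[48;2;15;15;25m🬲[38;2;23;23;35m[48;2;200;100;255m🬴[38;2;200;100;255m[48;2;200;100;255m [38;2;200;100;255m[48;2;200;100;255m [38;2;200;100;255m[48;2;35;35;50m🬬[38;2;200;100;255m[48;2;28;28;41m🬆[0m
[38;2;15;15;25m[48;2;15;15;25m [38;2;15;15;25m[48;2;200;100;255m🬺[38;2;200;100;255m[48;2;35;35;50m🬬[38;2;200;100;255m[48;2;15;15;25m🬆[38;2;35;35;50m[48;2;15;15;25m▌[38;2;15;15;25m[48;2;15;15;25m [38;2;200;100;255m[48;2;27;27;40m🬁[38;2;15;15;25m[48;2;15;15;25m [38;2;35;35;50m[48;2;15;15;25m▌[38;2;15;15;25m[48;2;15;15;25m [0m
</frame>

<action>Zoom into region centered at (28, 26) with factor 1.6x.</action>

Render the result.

<frame>
[38;2;15;15;25m[48;2;15;15;25m [38;2;15;15;25m[48;2;15;15;25m [38;2;27;27;40m[48;2;200;100;255m🬝[38;2;15;15;25m[48;2;200;100;255m🬊[38;2;35;35;50m[48;2;15;15;25m▌[38;2;15;15;25m[48;2;15;15;25m [38;2;35;35;50m[48;2;15;15;25m▌[38;2;15;15;25m[48;2;15;15;25m [38;2;35;35;50m[48;2;15;15;25m▌[38;2;15;15;25m[48;2;15;15;25m [0m
[38;2;35;35;50m[48;2;15;15;25m🬂[38;2;23;23;35m[48;2;200;100;255m🬴[38;2;200;100;255m[48;2;200;100;255m [38;2;200;100;255m[48;2;200;100;255m [38;2;200;100;255m[48;2;25;25;37m🬐[38;2;35;35;50m[48;2;15;15;25m🬂[38;2;35;35;50m[48;2;15;15;25m🬕[38;2;35;35;50m[48;2;15;15;25m🬂[38;2;35;35;50m[48;2;15;15;25m🬕[38;2;35;35;50m[48;2;15;15;25m🬂[0m
[38;2;15;15;25m[48;2;35;35;50m🬰[38;2;15;15;25m[48;2;35;35;50m🬰[38;2;200;100;255m[48;2;31;31;45m🬁[38;2;200;100;255m[48;2;21;21;33m🬆[38;2;35;35;50m[48;2;15;15;25m🬛[38;2;15;15;25m[48;2;35;35;50m🬰[38;2;35;35;50m[48;2;15;15;25m🬛[38;2;15;15;25m[48;2;35;35;50m🬰[38;2;35;35;50m[48;2;15;15;25m🬛[38;2;15;15;25m[48;2;35;35;50m🬰[0m
[38;2;15;15;25m[48;2;35;35;50m🬎[38;2;15;15;25m[48;2;35;35;50m🬎[38;2;35;35;50m[48;2;15;15;25m🬲[38;2;15;15;25m[48;2;35;35;50m🬎[38;2;35;35;50m[48;2;15;15;25m🬲[38;2;15;15;25m[48;2;35;35;50m🬎[38;2;27;27;40m[48;2;200;100;255m🬬[38;2;15;15;25m[48;2;35;35;50m🬎[38;2;35;35;50m[48;2;15;15;25m🬲[38;2;15;15;25m[48;2;35;35;50m🬎[0m
[38;2;15;15;25m[48;2;15;15;25m [38;2;15;15;25m[48;2;15;15;25m [38;2;35;35;50m[48;2;15;15;25m▌[38;2;15;15;25m[48;2;15;15;25m [38;2;35;35;50m[48;2;15;15;25m▌[38;2;15;15;25m[48;2;200;100;255m🬐[38;2;200;100;255m[48;2;200;100;255m [38;2;15;15;25m[48;2;200;100;255m🬸[38;2;35;35;50m[48;2;15;15;25m▌[38;2;15;15;25m[48;2;15;15;25m [0m
</frame>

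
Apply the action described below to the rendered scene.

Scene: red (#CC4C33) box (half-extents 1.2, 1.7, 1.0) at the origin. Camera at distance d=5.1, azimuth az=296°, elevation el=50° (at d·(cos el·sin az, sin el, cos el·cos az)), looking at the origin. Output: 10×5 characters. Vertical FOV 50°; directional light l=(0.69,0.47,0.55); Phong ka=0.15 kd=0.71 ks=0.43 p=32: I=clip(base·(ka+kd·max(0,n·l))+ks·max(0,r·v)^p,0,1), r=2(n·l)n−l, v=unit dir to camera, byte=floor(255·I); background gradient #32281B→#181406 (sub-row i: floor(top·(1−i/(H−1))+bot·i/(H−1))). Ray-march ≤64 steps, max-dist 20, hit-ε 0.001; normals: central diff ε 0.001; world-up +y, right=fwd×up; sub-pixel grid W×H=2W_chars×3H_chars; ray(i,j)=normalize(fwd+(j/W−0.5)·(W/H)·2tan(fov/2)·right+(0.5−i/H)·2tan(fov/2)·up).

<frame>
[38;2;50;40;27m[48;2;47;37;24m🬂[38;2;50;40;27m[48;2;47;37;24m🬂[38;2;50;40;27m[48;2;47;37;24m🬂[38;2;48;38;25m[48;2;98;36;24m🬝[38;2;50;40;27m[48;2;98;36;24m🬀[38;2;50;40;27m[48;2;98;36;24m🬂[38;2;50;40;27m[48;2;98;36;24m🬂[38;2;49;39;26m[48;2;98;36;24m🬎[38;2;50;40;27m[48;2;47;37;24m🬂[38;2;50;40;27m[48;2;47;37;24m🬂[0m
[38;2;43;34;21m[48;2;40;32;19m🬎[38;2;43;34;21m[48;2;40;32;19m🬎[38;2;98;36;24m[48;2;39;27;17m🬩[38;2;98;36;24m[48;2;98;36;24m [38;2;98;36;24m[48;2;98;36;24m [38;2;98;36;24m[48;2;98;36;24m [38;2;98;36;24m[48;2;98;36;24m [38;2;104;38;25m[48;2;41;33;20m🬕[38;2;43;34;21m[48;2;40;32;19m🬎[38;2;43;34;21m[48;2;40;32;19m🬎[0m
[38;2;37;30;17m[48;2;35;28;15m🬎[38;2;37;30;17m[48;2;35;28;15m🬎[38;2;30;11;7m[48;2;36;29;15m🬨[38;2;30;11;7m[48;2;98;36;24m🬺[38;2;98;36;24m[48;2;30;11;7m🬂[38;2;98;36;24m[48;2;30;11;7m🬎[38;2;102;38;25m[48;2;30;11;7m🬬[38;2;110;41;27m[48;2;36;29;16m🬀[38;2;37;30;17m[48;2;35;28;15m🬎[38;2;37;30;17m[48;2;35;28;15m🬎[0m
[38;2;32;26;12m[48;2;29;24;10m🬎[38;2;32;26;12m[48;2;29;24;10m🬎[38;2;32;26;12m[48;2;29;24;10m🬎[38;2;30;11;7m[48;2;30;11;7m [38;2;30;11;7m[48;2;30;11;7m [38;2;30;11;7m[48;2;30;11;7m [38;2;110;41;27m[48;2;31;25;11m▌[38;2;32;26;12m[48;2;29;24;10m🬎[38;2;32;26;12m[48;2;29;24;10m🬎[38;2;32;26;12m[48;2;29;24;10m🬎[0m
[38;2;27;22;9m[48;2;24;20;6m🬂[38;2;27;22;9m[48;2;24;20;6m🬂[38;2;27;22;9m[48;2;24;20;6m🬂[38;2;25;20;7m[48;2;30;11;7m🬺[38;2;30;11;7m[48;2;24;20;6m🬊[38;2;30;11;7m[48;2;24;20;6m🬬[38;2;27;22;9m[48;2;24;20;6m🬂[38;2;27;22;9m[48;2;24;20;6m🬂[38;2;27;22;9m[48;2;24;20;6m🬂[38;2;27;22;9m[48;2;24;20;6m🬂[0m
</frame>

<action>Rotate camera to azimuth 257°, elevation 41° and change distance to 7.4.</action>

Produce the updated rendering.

<frame>
[38;2;50;40;27m[48;2;47;37;24m🬂[38;2;50;40;27m[48;2;47;37;24m🬂[38;2;50;40;27m[48;2;47;37;24m🬂[38;2;50;40;27m[48;2;47;37;24m🬂[38;2;50;40;27m[48;2;47;37;24m🬂[38;2;50;40;27m[48;2;47;37;24m🬂[38;2;50;40;27m[48;2;47;37;24m🬂[38;2;50;40;27m[48;2;47;37;24m🬂[38;2;50;40;27m[48;2;47;37;24m🬂[38;2;50;40;27m[48;2;47;37;24m🬂[0m
[38;2;43;34;21m[48;2;40;32;19m🬎[38;2;43;34;21m[48;2;40;32;19m🬎[38;2;43;34;21m[48;2;40;32;19m🬎[38;2;43;34;21m[48;2;40;32;19m🬎[38;2;44;35;22m[48;2;100;39;26m🬀[38;2;106;44;32m[48;2;115;53;41m▌[38;2;43;34;21m[48;2;138;76;64m🬊[38;2;43;34;21m[48;2;40;32;19m🬎[38;2;43;34;21m[48;2;40;32;19m🬎[38;2;43;34;21m[48;2;40;32;19m🬎[0m
[38;2;37;30;17m[48;2;35;28;15m🬎[38;2;37;30;17m[48;2;35;28;15m🬎[38;2;37;30;17m[48;2;35;28;15m🬎[38;2;37;30;17m[48;2;35;28;15m🬎[38;2;100;38;26m[48;2;30;11;7m🬂[38;2;106;44;32m[48;2;30;11;7m🬀[38;2;30;11;7m[48;2;30;11;7m [38;2;37;30;17m[48;2;35;28;15m🬎[38;2;37;30;17m[48;2;35;28;15m🬎[38;2;37;30;17m[48;2;35;28;15m🬎[0m
[38;2;32;26;12m[48;2;29;24;10m🬎[38;2;32;26;12m[48;2;29;24;10m🬎[38;2;32;26;12m[48;2;29;24;10m🬎[38;2;32;26;12m[48;2;29;24;10m🬎[38;2;31;25;11m[48;2;30;11;7m▌[38;2;30;11;7m[48;2;30;11;7m [38;2;30;11;7m[48;2;31;25;11m▌[38;2;32;26;12m[48;2;29;24;10m🬎[38;2;32;26;12m[48;2;29;24;10m🬎[38;2;32;26;12m[48;2;29;24;10m🬎[0m
[38;2;27;22;9m[48;2;24;20;6m🬂[38;2;27;22;9m[48;2;24;20;6m🬂[38;2;27;22;9m[48;2;24;20;6m🬂[38;2;27;22;9m[48;2;24;20;6m🬂[38;2;25;20;7m[48;2;30;11;7m🬺[38;2;27;22;9m[48;2;24;20;6m🬂[38;2;27;22;9m[48;2;24;20;6m🬂[38;2;27;22;9m[48;2;24;20;6m🬂[38;2;27;22;9m[48;2;24;20;6m🬂[38;2;27;22;9m[48;2;24;20;6m🬂[0m
</frame>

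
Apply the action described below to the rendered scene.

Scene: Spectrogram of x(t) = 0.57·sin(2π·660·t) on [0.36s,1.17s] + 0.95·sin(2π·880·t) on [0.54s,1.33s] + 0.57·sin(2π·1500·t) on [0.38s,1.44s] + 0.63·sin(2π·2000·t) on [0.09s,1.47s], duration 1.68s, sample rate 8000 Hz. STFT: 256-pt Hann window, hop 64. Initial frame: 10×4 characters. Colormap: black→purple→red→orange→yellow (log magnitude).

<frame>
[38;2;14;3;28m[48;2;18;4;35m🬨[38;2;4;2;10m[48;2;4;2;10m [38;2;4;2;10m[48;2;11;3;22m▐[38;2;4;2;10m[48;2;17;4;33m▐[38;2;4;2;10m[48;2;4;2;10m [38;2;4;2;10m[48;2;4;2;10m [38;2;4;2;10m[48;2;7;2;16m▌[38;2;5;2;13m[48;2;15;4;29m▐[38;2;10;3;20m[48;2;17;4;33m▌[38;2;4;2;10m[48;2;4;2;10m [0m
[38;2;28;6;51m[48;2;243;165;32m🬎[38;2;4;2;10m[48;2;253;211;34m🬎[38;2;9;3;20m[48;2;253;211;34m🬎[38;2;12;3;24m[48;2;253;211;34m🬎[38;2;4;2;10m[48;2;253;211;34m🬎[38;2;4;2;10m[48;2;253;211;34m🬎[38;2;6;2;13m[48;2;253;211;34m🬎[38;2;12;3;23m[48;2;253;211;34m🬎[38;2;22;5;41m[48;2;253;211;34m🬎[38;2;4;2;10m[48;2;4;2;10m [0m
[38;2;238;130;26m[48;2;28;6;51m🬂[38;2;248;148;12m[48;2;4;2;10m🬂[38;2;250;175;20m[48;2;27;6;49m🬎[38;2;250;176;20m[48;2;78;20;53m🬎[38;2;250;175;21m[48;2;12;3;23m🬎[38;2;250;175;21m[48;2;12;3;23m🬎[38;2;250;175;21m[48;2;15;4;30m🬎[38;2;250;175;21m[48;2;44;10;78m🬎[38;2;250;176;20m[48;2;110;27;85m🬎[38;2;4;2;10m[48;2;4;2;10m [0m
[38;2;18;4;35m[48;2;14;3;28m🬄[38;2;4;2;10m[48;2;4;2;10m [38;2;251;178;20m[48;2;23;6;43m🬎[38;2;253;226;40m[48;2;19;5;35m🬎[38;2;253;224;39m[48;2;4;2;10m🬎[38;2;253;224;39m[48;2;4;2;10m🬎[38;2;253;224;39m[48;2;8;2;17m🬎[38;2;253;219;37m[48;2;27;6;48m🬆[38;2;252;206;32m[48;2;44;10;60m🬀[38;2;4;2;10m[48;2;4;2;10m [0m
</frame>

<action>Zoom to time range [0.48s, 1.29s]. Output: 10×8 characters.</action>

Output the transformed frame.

<frame>
[38;2;4;2;10m[48;2;17;4;32m▌[38;2;4;2;10m[48;2;4;2;10m [38;2;4;2;10m[48;2;4;2;10m [38;2;4;2;10m[48;2;4;2;10m [38;2;4;2;10m[48;2;4;2;10m [38;2;4;2;10m[48;2;4;2;10m [38;2;4;2;10m[48;2;4;2;10m [38;2;4;2;10m[48;2;4;2;10m [38;2;4;2;10m[48;2;15;4;29m▌[38;2;4;2;10m[48;2;4;2;10m [0m
[38;2;4;2;10m[48;2;18;4;33m▌[38;2;4;2;10m[48;2;4;2;10m [38;2;4;2;10m[48;2;4;2;10m [38;2;4;2;10m[48;2;4;2;10m [38;2;4;2;10m[48;2;4;2;10m [38;2;4;2;10m[48;2;4;2;10m [38;2;4;2;10m[48;2;4;2;10m [38;2;4;2;10m[48;2;4;2;10m [38;2;4;2;10m[48;2;15;4;29m▌[38;2;4;2;10m[48;2;4;2;10m [0m
[38;2;4;2;10m[48;2;20;5;36m▌[38;2;4;2;10m[48;2;4;2;10m [38;2;4;2;10m[48;2;4;2;10m [38;2;4;2;10m[48;2;4;2;10m [38;2;4;2;10m[48;2;4;2;10m [38;2;4;2;10m[48;2;4;2;10m [38;2;4;2;10m[48;2;4;2;10m [38;2;4;2;10m[48;2;4;2;10m [38;2;4;2;10m[48;2;16;4;32m▌[38;2;4;2;10m[48;2;4;2;10m [0m
[38;2;13;3;25m[48;2;253;211;34m🬎[38;2;4;2;10m[48;2;253;211;34m🬎[38;2;4;2;10m[48;2;253;211;34m🬎[38;2;4;2;10m[48;2;253;211;34m🬎[38;2;4;2;10m[48;2;253;211;34m🬎[38;2;4;2;10m[48;2;253;211;34m🬎[38;2;4;2;10m[48;2;253;211;34m🬎[38;2;4;2;10m[48;2;253;211;34m🬎[38;2;11;3;22m[48;2;253;211;34m🬎[38;2;4;2;10m[48;2;253;211;34m🬎[0m
[38;2;16;4;31m[48;2;250;176;20m🬋[38;2;4;2;10m[48;2;250;175;21m🬋[38;2;4;2;10m[48;2;250;175;21m🬋[38;2;4;2;10m[48;2;250;175;21m🬋[38;2;4;2;10m[48;2;250;175;21m🬋[38;2;4;2;10m[48;2;250;175;21m🬋[38;2;4;2;10m[48;2;250;175;21m🬋[38;2;4;2;10m[48;2;250;175;21m🬋[38;2;13;4;26m[48;2;250;175;21m🬋[38;2;4;2;10m[48;2;250;175;21m🬋[0m
[38;2;211;106;39m[48;2;19;5;36m🬡[38;2;243;139;19m[48;2;8;2;17m🬂[38;2;243;139;19m[48;2;8;2;16m🬂[38;2;243;139;19m[48;2;8;2;17m🬂[38;2;243;139;19m[48;2;8;2;17m🬂[38;2;243;139;19m[48;2;8;2;16m🬂[38;2;243;139;19m[48;2;8;2;17m🬂[38;2;243;139;19m[48;2;8;2;16m🬂[38;2;243;139;18m[48;2;22;5;41m🬂[38;2;243;139;19m[48;2;8;2;16m🬂[0m
[38;2;5;2;12m[48;2;251;194;27m🬀[38;2;253;224;39m[48;2;250;154;10m🬰[38;2;253;224;39m[48;2;250;154;10m🬰[38;2;253;224;39m[48;2;250;154;10m🬰[38;2;253;224;39m[48;2;250;154;10m🬰[38;2;253;224;39m[48;2;250;154;10m🬰[38;2;253;224;39m[48;2;250;154;10m🬰[38;2;253;224;39m[48;2;250;154;10m🬰[38;2;254;249;49m[48;2;251;178;20m🬂[38;2;254;248;49m[48;2;22;5;39m🬂[0m
[38;2;35;8;62m[48;2;4;2;10m▐[38;2;4;2;11m[48;2;4;2;10m🬂[38;2;4;2;11m[48;2;4;2;10m🬂[38;2;4;2;11m[48;2;4;2;10m🬂[38;2;4;2;11m[48;2;4;2;10m🬂[38;2;4;2;11m[48;2;4;2;10m🬂[38;2;4;2;11m[48;2;4;2;10m🬂[38;2;4;2;11m[48;2;4;2;10m🬂[38;2;36;8;64m[48;2;6;2;14m🬉[38;2;4;2;10m[48;2;4;2;10m [0m
</frame>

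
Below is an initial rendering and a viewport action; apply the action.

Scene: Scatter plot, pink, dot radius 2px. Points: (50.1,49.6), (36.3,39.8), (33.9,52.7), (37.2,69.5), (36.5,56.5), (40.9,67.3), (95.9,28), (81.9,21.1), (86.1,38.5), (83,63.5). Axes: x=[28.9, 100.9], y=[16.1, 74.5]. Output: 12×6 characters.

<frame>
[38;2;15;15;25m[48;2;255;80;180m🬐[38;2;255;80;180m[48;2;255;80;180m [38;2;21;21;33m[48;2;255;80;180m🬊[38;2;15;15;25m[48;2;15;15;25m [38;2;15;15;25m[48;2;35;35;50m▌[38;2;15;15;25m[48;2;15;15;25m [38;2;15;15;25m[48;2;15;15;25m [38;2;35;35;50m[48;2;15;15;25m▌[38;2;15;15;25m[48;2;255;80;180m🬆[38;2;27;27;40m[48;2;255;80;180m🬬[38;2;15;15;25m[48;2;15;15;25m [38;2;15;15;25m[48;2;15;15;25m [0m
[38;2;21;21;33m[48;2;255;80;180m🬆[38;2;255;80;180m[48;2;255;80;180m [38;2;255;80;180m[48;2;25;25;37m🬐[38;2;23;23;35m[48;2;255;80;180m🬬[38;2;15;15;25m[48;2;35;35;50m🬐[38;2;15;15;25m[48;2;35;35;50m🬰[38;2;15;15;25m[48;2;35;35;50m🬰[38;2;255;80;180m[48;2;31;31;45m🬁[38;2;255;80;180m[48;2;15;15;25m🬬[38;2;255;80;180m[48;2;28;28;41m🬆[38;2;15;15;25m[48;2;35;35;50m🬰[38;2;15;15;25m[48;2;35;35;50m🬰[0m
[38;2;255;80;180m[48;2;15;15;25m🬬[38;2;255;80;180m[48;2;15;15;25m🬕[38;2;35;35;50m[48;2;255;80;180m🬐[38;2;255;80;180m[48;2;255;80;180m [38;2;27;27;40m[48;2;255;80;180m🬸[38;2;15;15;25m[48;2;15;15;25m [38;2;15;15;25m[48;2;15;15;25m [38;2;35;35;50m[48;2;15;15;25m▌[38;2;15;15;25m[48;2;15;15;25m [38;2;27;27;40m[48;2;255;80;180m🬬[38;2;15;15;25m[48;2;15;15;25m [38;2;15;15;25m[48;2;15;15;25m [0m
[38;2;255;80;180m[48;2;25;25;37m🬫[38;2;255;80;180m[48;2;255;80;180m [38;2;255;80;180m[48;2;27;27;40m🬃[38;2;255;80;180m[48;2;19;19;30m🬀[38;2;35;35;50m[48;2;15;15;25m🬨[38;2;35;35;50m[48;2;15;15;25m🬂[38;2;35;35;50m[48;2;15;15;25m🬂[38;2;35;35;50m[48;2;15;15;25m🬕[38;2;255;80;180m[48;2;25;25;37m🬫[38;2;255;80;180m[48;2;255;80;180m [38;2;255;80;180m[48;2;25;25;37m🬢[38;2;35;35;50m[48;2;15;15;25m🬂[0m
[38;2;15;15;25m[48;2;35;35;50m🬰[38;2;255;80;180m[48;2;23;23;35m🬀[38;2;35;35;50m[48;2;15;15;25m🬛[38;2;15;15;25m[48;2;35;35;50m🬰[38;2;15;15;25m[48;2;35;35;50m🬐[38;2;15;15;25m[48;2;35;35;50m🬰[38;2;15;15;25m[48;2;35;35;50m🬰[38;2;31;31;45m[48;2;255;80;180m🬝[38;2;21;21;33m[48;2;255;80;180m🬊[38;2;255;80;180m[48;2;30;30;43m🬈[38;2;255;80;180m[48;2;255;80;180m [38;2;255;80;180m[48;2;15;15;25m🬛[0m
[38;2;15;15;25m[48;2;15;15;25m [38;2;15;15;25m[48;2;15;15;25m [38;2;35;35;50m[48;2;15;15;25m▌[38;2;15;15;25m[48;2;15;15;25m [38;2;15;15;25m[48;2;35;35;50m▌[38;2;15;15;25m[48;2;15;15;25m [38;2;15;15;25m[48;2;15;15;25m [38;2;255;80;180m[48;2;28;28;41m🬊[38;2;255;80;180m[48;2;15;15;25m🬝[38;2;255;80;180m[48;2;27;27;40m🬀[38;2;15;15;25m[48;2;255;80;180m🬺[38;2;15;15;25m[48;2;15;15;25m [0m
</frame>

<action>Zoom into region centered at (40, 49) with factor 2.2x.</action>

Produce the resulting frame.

<frame>
[38;2;15;15;25m[48;2;15;15;25m [38;2;15;15;25m[48;2;15;15;25m [38;2;35;35;50m[48;2;15;15;25m▌[38;2;15;15;25m[48;2;15;15;25m [38;2;21;21;33m[48;2;255;80;180m🬆[38;2;15;15;25m[48;2;255;80;180m🬬[38;2;15;15;25m[48;2;15;15;25m [38;2;35;35;50m[48;2;15;15;25m▌[38;2;15;15;25m[48;2;15;15;25m [38;2;15;15;25m[48;2;35;35;50m▌[38;2;15;15;25m[48;2;15;15;25m [38;2;15;15;25m[48;2;15;15;25m [0m
[38;2;15;15;25m[48;2;35;35;50m🬰[38;2;15;15;25m[48;2;35;35;50m🬰[38;2;35;35;50m[48;2;15;15;25m🬛[38;2;25;25;37m[48;2;255;80;180m🬄[38;2;255;80;180m[48;2;255;80;180m [38;2;255;80;180m[48;2;21;21;33m🬆[38;2;15;15;25m[48;2;35;35;50m🬰[38;2;35;35;50m[48;2;15;15;25m🬛[38;2;15;15;25m[48;2;35;35;50m🬰[38;2;15;15;25m[48;2;35;35;50m🬐[38;2;15;15;25m[48;2;35;35;50m🬰[38;2;15;15;25m[48;2;35;35;50m🬰[0m
[38;2;15;15;25m[48;2;15;15;25m [38;2;15;15;25m[48;2;15;15;25m [38;2;255;80;180m[48;2;27;27;40m🬁[38;2;255;80;180m[48;2;15;15;25m🬬[38;2;255;80;180m[48;2;28;28;41m🬆[38;2;15;15;25m[48;2;15;15;25m [38;2;15;15;25m[48;2;15;15;25m [38;2;35;35;50m[48;2;15;15;25m▌[38;2;15;15;25m[48;2;255;80;180m🬆[38;2;255;80;180m[48;2;35;35;50m🬺[38;2;15;15;25m[48;2;255;80;180m🬬[38;2;15;15;25m[48;2;15;15;25m [0m
[38;2;35;35;50m[48;2;15;15;25m🬂[38;2;35;35;50m[48;2;15;15;25m🬂[38;2;35;35;50m[48;2;15;15;25m🬕[38;2;35;35;50m[48;2;15;15;25m🬂[38;2;35;35;50m[48;2;15;15;25m🬨[38;2;35;35;50m[48;2;15;15;25m🬂[38;2;35;35;50m[48;2;15;15;25m🬂[38;2;35;35;50m[48;2;15;15;25m🬕[38;2;255;80;180m[48;2;19;19;30m🬁[38;2;255;80;180m[48;2;28;28;41m🬆[38;2;35;35;50m[48;2;15;15;25m🬂[38;2;35;35;50m[48;2;15;15;25m🬂[0m
[38;2;15;15;25m[48;2;35;35;50m🬰[38;2;15;15;25m[48;2;35;35;50m🬰[38;2;35;35;50m[48;2;15;15;25m🬛[38;2;21;21;33m[48;2;255;80;180m🬆[38;2;255;80;180m[48;2;35;35;50m🬺[38;2;23;23;35m[48;2;255;80;180m🬬[38;2;15;15;25m[48;2;35;35;50m🬰[38;2;35;35;50m[48;2;15;15;25m🬛[38;2;15;15;25m[48;2;35;35;50m🬰[38;2;15;15;25m[48;2;35;35;50m🬐[38;2;15;15;25m[48;2;35;35;50m🬰[38;2;15;15;25m[48;2;35;35;50m🬰[0m
[38;2;15;15;25m[48;2;15;15;25m [38;2;15;15;25m[48;2;15;15;25m [38;2;35;35;50m[48;2;15;15;25m▌[38;2;15;15;25m[48;2;255;80;180m🬺[38;2;255;80;180m[48;2;28;28;41m🬆[38;2;15;15;25m[48;2;15;15;25m [38;2;15;15;25m[48;2;15;15;25m [38;2;35;35;50m[48;2;15;15;25m▌[38;2;15;15;25m[48;2;15;15;25m [38;2;15;15;25m[48;2;35;35;50m▌[38;2;15;15;25m[48;2;15;15;25m [38;2;15;15;25m[48;2;15;15;25m [0m
</frame>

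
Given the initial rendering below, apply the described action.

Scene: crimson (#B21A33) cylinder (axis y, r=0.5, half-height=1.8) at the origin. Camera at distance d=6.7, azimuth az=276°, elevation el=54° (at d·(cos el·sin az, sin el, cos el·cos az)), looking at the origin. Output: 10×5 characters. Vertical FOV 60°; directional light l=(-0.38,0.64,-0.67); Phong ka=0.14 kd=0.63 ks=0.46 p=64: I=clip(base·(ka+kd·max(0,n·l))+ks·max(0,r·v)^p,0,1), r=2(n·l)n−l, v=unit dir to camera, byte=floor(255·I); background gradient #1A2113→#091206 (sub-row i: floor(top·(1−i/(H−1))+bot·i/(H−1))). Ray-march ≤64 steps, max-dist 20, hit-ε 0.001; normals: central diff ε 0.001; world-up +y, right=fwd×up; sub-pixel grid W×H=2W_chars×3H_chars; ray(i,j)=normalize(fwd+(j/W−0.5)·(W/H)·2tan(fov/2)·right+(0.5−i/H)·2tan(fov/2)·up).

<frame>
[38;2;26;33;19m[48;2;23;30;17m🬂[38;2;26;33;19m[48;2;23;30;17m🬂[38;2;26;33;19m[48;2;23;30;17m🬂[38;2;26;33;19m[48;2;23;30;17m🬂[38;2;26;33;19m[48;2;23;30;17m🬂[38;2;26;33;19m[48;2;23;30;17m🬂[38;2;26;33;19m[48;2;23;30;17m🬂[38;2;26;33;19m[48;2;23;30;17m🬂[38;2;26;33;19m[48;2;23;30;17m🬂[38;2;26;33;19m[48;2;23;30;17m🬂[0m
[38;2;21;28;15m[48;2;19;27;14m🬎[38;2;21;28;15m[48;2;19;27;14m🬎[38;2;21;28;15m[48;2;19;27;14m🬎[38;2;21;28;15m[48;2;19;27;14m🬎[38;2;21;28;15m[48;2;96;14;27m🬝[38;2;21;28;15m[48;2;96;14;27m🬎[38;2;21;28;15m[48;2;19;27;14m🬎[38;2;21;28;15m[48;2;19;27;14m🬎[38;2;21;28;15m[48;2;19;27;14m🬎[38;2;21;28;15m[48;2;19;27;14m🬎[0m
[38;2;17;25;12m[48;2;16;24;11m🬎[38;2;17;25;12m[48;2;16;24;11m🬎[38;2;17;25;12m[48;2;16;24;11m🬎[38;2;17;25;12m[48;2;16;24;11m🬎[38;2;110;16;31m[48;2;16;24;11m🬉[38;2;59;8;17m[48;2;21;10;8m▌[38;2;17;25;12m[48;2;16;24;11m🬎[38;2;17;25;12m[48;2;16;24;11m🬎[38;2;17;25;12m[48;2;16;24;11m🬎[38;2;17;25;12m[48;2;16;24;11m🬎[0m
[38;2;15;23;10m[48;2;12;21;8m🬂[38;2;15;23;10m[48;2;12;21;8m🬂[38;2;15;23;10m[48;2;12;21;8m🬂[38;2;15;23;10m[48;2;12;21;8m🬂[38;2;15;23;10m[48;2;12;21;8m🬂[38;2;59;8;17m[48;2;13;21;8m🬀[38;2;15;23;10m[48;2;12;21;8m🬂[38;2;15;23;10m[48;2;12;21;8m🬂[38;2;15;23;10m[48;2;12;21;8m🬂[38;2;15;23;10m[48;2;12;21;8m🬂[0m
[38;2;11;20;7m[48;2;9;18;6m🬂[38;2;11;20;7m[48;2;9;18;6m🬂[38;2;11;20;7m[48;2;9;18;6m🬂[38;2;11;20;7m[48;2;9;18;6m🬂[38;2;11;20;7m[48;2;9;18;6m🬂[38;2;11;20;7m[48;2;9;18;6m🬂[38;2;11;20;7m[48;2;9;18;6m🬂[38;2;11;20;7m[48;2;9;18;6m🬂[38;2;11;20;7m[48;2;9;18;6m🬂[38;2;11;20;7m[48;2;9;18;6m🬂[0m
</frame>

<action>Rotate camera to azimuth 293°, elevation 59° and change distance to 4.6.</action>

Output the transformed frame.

<frame>
[38;2;26;33;19m[48;2;23;30;17m🬂[38;2;26;33;19m[48;2;23;30;17m🬂[38;2;26;33;19m[48;2;23;30;17m🬂[38;2;26;33;19m[48;2;23;30;17m🬂[38;2;26;33;19m[48;2;23;30;17m🬂[38;2;26;33;19m[48;2;23;30;17m🬂[38;2;26;33;19m[48;2;23;30;17m🬂[38;2;26;33;19m[48;2;23;30;17m🬂[38;2;26;33;19m[48;2;23;30;17m🬂[38;2;26;33;19m[48;2;23;30;17m🬂[0m
[38;2;21;28;15m[48;2;19;27;14m🬎[38;2;21;28;15m[48;2;19;27;14m🬎[38;2;21;28;15m[48;2;19;27;14m🬎[38;2;21;28;15m[48;2;19;27;14m🬎[38;2;96;14;27m[48;2;20;28;15m🬫[38;2;96;14;27m[48;2;96;14;27m [38;2;96;14;27m[48;2;20;28;15m🬃[38;2;21;28;15m[48;2;19;27;14m🬎[38;2;21;28;15m[48;2;19;27;14m🬎[38;2;21;28;15m[48;2;19;27;14m🬎[0m
[38;2;17;25;12m[48;2;16;24;11m🬎[38;2;17;25;12m[48;2;16;24;11m🬎[38;2;17;25;12m[48;2;16;24;11m🬎[38;2;17;25;12m[48;2;16;24;11m🬎[38;2;17;25;12m[48;2;80;11;22m▌[38;2;34;5;9m[48;2;24;3;7m▌[38;2;17;25;12m[48;2;16;24;11m🬎[38;2;17;25;12m[48;2;16;24;11m🬎[38;2;17;25;12m[48;2;16;24;11m🬎[38;2;17;25;12m[48;2;16;24;11m🬎[0m
[38;2;15;23;10m[48;2;12;21;8m🬂[38;2;15;23;10m[48;2;12;21;8m🬂[38;2;15;23;10m[48;2;12;21;8m🬂[38;2;15;23;10m[48;2;12;21;8m🬂[38;2;96;14;27m[48;2;13;21;8m🬁[38;2;30;4;8m[48;2;12;21;8m🬆[38;2;15;23;10m[48;2;12;21;8m🬂[38;2;15;23;10m[48;2;12;21;8m🬂[38;2;15;23;10m[48;2;12;21;8m🬂[38;2;15;23;10m[48;2;12;21;8m🬂[0m
[38;2;11;20;7m[48;2;9;18;6m🬂[38;2;11;20;7m[48;2;9;18;6m🬂[38;2;11;20;7m[48;2;9;18;6m🬂[38;2;11;20;7m[48;2;9;18;6m🬂[38;2;11;20;7m[48;2;9;18;6m🬂[38;2;11;20;7m[48;2;9;18;6m🬂[38;2;11;20;7m[48;2;9;18;6m🬂[38;2;11;20;7m[48;2;9;18;6m🬂[38;2;11;20;7m[48;2;9;18;6m🬂[38;2;11;20;7m[48;2;9;18;6m🬂[0m
</frame>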